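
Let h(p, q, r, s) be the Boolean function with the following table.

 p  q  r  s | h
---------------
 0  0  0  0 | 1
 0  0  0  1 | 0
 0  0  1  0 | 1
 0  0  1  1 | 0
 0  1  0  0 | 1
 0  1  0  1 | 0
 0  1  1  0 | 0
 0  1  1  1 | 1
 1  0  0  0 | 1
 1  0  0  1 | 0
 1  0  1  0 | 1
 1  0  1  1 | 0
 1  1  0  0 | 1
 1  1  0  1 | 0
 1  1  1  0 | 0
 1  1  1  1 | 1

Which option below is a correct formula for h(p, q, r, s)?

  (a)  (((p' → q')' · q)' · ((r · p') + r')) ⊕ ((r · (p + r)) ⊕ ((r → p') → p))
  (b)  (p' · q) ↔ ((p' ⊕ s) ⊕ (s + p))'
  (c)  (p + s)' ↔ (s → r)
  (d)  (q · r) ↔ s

(a): at (0,0,0,1) it gives 1, but h = 0 — eliminated.
(b): at (0,0,0,1) it gives 1, but h = 0 — eliminated.
(c): at (0,0,0,1) it gives 1, but h = 0 — eliminated.
That leaves (d). Evaluating it on every row reproduces the table of h exactly.

d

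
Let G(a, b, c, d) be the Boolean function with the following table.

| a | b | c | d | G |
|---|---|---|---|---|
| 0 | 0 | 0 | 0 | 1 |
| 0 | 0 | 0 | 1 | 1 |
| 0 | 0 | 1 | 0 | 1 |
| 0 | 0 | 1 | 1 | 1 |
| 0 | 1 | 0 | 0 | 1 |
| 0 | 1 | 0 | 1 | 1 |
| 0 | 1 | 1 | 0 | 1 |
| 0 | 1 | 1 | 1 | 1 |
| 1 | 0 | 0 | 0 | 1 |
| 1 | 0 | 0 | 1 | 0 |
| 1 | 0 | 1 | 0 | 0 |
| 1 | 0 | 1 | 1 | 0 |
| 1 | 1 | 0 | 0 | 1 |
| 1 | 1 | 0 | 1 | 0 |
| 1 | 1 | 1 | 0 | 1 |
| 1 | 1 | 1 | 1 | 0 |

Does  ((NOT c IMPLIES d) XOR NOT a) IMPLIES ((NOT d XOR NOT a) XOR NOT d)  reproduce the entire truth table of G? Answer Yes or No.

Evaluate ((NOT c IMPLIES d) XOR NOT a) IMPLIES ((NOT d XOR NOT a) XOR NOT d) on each row and compare to G:
  a=0, b=0, c=0, d=0: formula gives 1, G = 1 ✓
  a=0, b=0, c=0, d=1: formula gives 1, G = 1 ✓
  a=0, b=0, c=1, d=0: formula gives 1, G = 1 ✓
  a=0, b=0, c=1, d=1: formula gives 1, G = 1 ✓
  …
  a=1, b=1, c=1, d=0: formula gives 0, but G = 1 ✗
Row (1,1,1,0) is a counterexample, so the formula is not equivalent to G.

No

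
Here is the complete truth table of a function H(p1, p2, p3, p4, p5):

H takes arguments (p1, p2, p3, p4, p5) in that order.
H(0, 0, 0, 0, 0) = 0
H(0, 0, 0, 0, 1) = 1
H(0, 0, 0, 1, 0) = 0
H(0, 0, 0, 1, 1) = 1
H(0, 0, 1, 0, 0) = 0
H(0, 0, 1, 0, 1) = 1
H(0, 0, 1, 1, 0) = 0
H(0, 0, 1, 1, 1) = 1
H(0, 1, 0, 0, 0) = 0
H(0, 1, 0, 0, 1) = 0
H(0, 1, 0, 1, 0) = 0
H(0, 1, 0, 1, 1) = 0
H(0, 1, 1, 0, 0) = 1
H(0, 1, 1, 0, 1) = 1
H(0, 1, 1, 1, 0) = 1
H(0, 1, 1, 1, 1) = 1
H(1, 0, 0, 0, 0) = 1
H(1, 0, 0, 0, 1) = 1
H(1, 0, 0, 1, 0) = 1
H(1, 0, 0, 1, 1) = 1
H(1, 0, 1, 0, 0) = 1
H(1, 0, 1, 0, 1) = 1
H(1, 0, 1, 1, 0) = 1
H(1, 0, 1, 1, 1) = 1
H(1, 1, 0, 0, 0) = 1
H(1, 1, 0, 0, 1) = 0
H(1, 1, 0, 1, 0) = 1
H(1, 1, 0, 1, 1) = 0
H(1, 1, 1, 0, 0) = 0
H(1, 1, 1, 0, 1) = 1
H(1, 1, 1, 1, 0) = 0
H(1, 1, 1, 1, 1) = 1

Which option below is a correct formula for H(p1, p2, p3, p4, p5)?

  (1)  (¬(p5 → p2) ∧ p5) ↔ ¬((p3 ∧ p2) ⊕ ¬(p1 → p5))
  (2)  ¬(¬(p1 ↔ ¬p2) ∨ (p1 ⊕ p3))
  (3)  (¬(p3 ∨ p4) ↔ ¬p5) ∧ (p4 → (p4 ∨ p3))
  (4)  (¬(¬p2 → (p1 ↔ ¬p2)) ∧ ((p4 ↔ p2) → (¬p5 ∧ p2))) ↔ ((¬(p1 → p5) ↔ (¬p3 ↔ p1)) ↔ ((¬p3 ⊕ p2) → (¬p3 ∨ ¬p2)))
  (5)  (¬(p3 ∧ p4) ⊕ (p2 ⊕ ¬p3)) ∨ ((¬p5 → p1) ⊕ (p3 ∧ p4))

(2) fails at (0,0,0,0,1): the formula yields 0, H is 1.
(3) fails at (0,0,0,0,0): the formula yields 1, H is 0.
(4) fails at (0,0,0,0,1): the formula yields 0, H is 1.
(5) fails at (0,0,1,0,0): the formula yields 1, H is 0.
(1) is the remaining candidate, and it agrees with H on all 32 inputs.

1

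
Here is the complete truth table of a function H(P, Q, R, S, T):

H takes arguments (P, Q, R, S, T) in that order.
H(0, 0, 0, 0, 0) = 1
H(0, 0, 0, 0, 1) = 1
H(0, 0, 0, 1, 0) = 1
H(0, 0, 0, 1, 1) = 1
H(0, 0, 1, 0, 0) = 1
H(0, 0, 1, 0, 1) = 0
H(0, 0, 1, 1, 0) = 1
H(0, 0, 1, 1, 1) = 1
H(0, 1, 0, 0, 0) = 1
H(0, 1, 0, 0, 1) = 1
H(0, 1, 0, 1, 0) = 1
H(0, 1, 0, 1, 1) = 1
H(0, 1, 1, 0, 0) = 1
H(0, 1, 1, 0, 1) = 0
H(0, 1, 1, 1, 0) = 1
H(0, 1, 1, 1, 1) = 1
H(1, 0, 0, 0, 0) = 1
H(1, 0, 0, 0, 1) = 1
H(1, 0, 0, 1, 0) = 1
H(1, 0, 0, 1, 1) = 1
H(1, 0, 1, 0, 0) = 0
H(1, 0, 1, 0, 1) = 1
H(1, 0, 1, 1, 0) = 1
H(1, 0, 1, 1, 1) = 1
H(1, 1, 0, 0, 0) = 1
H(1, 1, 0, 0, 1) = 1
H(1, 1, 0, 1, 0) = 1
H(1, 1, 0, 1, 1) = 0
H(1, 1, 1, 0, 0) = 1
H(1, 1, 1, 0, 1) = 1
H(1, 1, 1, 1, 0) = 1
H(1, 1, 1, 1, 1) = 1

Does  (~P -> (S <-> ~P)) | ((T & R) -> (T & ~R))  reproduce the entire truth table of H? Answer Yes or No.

No

Test each input against both H and the formula:
  P=0, Q=0, R=0, S=0, T=0: formula gives 1, H = 1 ✓
  P=0, Q=0, R=0, S=0, T=1: formula gives 1, H = 1 ✓
  P=0, Q=0, R=0, S=1, T=0: formula gives 1, H = 1 ✓
  P=0, Q=0, R=0, S=1, T=1: formula gives 1, H = 1 ✓
  …
  P=1, Q=0, R=1, S=0, T=0: formula gives 1, but H = 0 ✗
Since they disagree at (1,0,1,0,0), the expression is not a correct formula for H.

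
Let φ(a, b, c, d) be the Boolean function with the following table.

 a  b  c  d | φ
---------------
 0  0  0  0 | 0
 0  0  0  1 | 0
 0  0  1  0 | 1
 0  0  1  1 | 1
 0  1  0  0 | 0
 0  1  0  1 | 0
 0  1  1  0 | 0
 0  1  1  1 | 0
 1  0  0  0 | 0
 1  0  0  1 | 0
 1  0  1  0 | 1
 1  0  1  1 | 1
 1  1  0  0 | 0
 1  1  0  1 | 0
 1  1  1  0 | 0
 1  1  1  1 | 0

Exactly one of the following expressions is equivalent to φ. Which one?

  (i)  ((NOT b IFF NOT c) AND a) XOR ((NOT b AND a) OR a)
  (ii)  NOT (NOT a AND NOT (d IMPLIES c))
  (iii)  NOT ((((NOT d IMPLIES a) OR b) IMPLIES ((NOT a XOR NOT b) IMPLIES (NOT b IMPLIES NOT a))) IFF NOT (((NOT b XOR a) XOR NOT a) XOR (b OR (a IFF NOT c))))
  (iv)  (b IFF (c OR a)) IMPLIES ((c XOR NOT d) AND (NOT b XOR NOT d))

(i) fails at (0,0,1,0): the formula yields 0, φ is 1.
(ii) fails at (0,0,0,0): the formula yields 1, φ is 0.
(iv) fails at (0,1,0,0): the formula yields 1, φ is 0.
That leaves (iii). Evaluating it on every row reproduces the table of φ exactly.

iii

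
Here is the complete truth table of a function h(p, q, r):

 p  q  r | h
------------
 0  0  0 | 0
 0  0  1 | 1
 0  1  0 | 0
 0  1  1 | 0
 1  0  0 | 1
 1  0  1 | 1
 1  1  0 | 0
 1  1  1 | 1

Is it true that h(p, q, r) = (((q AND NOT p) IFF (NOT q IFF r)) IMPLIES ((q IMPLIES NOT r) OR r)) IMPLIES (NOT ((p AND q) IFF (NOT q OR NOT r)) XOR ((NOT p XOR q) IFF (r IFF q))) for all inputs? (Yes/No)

No

Evaluate (((q AND NOT p) IFF (NOT q IFF r)) IMPLIES ((q IMPLIES NOT r) OR r)) IMPLIES (NOT ((p AND q) IFF (NOT q OR NOT r)) XOR ((NOT p XOR q) IFF (r IFF q))) on each row and compare to h:
  p=0, q=0, r=0: formula gives 0, h = 0 ✓
  p=0, q=0, r=1: formula gives 1, h = 1 ✓
  p=0, q=1, r=0: formula gives 0, h = 0 ✓
  p=0, q=1, r=1: formula gives 0, h = 0 ✓
  p=1, q=0, r=0: formula gives 1, h = 1 ✓
  p=1, q=0, r=1: formula gives 0, but h = 1 ✗
A single disagreement suffices: at (1,0,1) they differ, so the formula does not compute h.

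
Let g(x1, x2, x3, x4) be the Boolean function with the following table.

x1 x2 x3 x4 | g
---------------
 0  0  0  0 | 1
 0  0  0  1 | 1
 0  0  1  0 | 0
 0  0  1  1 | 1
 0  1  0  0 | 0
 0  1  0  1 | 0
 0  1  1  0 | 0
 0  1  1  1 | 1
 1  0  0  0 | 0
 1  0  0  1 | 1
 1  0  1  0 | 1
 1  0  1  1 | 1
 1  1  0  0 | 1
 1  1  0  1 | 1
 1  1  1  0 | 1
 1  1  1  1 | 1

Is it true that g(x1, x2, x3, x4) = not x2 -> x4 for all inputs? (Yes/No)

Evaluate not x2 -> x4 on each row and compare to g:
  x1=0, x2=0, x3=0, x4=0: formula gives 0, but g = 1 ✗
Since they disagree at (0,0,0,0), the expression is not a correct formula for g.

No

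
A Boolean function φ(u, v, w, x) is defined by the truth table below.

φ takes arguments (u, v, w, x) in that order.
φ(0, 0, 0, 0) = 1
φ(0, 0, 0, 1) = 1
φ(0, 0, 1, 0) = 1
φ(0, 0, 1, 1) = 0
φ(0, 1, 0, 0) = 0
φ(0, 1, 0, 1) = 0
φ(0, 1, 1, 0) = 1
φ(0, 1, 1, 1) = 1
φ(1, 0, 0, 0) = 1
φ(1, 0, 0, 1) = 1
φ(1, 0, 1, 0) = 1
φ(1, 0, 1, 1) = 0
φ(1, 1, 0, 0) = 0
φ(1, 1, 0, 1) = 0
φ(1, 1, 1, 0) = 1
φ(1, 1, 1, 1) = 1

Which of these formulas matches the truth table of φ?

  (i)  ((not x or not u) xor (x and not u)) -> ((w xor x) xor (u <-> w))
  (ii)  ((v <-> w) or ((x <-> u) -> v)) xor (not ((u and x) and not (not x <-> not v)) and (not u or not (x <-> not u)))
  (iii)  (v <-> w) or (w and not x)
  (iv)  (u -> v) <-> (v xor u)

(i) disagrees with φ on (0,0,1,1) (formula → 1, table → 0); rule it out.
(ii) disagrees with φ on (0,0,0,0) (formula → 0, table → 1); rule it out.
(iv) disagrees with φ on (0,0,0,0) (formula → 0, table → 1); rule it out.
That leaves (iii). Evaluating it on every row reproduces the table of φ exactly.

iii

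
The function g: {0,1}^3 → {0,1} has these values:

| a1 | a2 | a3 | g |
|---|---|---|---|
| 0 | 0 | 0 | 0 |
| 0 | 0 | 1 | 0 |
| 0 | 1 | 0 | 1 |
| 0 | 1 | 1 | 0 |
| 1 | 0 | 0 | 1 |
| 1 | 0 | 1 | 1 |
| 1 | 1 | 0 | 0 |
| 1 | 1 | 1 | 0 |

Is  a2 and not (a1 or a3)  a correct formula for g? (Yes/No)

Test each input against both g and the formula:
  a1=0, a2=0, a3=0: formula gives 0, g = 0 ✓
  a1=0, a2=0, a3=1: formula gives 0, g = 0 ✓
  a1=0, a2=1, a3=0: formula gives 1, g = 1 ✓
  a1=0, a2=1, a3=1: formula gives 0, g = 0 ✓
  a1=1, a2=0, a3=0: formula gives 0, but g = 1 ✗
A single disagreement suffices: at (1,0,0) they differ, so the formula does not compute g.

No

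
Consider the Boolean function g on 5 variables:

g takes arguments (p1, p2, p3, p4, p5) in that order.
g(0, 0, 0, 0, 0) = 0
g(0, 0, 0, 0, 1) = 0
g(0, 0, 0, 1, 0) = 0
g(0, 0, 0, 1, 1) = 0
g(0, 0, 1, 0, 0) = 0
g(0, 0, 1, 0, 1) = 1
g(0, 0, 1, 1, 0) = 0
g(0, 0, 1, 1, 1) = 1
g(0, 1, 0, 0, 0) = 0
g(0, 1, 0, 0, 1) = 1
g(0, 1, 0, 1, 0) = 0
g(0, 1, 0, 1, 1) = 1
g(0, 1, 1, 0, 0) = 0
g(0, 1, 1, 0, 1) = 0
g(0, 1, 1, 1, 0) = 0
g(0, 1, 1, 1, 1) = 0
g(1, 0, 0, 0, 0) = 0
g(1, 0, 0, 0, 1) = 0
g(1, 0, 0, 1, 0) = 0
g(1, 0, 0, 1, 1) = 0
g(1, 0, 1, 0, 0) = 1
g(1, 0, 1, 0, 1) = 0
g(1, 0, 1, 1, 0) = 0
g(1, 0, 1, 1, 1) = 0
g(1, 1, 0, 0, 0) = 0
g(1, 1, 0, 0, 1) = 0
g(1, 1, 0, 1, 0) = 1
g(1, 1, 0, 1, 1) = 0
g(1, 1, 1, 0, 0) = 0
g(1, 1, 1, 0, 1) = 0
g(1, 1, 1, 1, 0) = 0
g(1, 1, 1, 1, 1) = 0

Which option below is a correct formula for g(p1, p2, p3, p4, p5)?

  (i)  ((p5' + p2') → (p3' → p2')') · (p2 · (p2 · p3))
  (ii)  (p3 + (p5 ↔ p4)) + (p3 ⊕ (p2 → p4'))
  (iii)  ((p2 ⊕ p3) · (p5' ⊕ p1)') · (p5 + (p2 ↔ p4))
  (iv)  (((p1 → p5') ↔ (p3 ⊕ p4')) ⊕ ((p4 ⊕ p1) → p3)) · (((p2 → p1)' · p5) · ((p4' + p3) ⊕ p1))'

(i) fails at (0,0,1,0,1): the formula yields 0, g is 1.
(ii) fails at (0,0,0,0,0): the formula yields 1, g is 0.
(iv) fails at (0,0,1,0,0): the formula yields 1, g is 0.
Only (iii) survives; checking it on all 32 rows confirms it matches g.

iii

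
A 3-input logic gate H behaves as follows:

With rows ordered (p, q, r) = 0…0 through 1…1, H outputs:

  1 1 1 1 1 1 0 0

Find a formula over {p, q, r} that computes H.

There are just 2 zero rows: (1,1,0), (1,1,1). Their minterms are p·q·¬r, p·q·r; the OR of those covers precisely the 0-outputs, and negating it yields H.

H(p, q, r) = ¬(((p ∧ q) ∧ ¬r) ∨ ((p ∧ q) ∧ r))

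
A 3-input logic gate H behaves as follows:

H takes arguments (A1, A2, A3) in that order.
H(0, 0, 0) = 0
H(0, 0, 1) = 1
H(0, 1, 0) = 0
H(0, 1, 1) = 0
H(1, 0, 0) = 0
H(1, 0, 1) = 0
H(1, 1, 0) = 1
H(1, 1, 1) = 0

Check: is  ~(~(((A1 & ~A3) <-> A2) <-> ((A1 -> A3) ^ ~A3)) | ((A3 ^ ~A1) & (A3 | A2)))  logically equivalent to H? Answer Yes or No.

Test each input against both H and the formula:
  A1=0, A2=0, A3=0: formula gives 0, H = 0 ✓
  A1=0, A2=0, A3=1: formula gives 1, H = 1 ✓
  A1=0, A2=1, A3=0: formula gives 0, H = 0 ✓
  A1=0, A2=1, A3=1: formula gives 0, H = 0 ✓
  A1=1, A2=0, A3=0: formula gives 0, H = 0 ✓
  … (the remaining 3 rows also agree.)
No disagreement on any input; they are logically equivalent.

Yes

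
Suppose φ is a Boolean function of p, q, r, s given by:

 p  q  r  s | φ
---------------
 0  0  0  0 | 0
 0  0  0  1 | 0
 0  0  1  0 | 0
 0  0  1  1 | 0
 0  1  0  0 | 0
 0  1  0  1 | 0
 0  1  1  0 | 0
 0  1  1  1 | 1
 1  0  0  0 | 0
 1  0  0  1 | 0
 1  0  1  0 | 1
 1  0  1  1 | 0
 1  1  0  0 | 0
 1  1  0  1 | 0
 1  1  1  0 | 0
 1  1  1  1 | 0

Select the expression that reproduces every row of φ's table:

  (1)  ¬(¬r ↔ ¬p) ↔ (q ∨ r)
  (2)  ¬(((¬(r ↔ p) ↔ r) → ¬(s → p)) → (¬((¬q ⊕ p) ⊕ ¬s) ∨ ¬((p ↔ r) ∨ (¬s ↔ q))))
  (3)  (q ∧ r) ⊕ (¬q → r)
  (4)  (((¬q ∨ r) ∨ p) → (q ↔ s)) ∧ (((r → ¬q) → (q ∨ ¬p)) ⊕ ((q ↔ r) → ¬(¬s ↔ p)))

(1) disagrees with φ on (0,0,0,0) (formula → 1, table → 0); rule it out.
(2) disagrees with φ on (0,0,0,1) (formula → 1, table → 0); rule it out.
(3) disagrees with φ on (0,0,1,0) (formula → 1, table → 0); rule it out.
(4) is the remaining candidate, and it agrees with φ on all 16 inputs.

4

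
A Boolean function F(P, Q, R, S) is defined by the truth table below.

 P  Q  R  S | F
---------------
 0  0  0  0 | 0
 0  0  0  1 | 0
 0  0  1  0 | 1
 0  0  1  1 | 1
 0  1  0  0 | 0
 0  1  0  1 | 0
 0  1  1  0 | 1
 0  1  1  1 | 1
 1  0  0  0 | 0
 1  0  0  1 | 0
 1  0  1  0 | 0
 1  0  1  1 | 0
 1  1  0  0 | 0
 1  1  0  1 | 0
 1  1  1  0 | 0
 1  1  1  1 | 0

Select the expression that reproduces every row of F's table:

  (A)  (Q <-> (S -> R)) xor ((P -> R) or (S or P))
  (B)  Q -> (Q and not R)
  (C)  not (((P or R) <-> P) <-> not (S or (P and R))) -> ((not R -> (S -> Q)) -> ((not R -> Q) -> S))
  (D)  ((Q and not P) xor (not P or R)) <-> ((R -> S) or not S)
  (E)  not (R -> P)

(A) fails at (0,0,0,0): the formula yields 1, F is 0.
(B) fails at (0,0,0,0): the formula yields 1, F is 0.
(C) fails at (0,0,0,0): the formula yields 1, F is 0.
(D) fails at (0,0,0,0): the formula yields 1, F is 0.
(E) is the remaining candidate, and it agrees with F on all 16 inputs.

E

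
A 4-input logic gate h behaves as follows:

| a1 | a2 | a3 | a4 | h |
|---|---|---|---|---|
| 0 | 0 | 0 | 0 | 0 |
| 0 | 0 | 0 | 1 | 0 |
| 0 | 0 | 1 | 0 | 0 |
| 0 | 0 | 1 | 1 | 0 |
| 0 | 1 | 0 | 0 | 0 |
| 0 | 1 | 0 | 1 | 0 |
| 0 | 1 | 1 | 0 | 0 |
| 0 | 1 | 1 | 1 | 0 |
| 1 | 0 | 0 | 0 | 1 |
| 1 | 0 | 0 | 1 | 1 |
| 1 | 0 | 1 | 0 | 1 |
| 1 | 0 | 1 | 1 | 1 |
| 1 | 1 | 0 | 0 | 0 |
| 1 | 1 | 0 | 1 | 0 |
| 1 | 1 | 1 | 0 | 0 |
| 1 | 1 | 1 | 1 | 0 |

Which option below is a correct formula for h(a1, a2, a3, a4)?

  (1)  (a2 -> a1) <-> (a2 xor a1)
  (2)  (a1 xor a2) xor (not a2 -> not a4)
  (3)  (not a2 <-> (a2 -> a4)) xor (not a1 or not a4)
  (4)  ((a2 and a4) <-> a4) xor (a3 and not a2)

1

(2): at (0,0,0,0) it gives 1, but h = 0 — eliminated.
(3): at (0,1,0,1) it gives 1, but h = 0 — eliminated.
(4): at (0,0,0,0) it gives 1, but h = 0 — eliminated.
Only (1) survives; checking it on all 16 rows confirms it matches h.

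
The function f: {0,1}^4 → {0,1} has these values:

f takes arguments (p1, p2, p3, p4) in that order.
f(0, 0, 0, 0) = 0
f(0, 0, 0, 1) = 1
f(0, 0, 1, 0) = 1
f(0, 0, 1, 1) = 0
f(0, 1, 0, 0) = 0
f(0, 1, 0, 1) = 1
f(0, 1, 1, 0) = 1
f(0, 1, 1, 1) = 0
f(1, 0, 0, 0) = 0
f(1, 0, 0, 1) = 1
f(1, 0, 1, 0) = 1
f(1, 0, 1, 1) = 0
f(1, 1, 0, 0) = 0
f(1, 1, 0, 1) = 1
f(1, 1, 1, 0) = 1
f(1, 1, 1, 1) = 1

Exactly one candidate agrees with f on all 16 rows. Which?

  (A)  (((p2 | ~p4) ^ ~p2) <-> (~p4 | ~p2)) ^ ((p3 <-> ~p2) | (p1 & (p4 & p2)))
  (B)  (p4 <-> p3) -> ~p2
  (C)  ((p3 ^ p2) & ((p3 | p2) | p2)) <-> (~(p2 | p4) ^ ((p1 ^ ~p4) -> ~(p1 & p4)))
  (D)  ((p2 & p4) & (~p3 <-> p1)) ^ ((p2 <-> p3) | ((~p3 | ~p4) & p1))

A

(B) disagrees with f on (0,0,0,0) (formula → 1, table → 0); rule it out.
(C) disagrees with f on (0,0,0,0) (formula → 1, table → 0); rule it out.
(D) disagrees with f on (0,0,0,0) (formula → 1, table → 0); rule it out.
(A) is the remaining candidate, and it agrees with f on all 16 inputs.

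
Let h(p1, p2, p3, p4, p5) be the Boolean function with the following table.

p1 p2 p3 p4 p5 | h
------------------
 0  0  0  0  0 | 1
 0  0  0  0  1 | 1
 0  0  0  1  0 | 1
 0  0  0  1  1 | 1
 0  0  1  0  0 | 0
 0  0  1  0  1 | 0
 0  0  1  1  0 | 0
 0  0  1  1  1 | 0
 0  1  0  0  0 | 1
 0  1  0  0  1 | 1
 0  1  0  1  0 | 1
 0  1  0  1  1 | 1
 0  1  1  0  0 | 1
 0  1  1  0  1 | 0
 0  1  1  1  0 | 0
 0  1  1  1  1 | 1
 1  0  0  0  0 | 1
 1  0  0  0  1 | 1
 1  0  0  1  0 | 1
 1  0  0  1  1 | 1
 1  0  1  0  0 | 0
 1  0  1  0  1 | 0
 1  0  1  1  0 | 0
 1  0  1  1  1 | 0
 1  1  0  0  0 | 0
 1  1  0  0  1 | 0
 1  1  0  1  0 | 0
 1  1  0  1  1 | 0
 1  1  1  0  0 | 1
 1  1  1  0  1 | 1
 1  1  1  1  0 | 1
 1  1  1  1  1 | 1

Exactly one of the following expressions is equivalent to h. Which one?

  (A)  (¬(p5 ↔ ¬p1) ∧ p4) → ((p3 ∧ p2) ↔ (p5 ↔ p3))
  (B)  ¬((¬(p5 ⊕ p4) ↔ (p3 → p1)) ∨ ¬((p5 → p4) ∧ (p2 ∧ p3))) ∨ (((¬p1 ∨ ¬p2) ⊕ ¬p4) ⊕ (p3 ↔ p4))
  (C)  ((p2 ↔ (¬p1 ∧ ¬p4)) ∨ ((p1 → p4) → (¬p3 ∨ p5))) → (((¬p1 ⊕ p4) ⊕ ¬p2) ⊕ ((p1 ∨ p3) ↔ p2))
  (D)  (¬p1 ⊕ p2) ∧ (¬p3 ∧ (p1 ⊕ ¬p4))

B

(A): at (0,0,0,1,0) it gives 0, but h = 1 — eliminated.
(C): at (0,0,0,1,0) it gives 0, but h = 1 — eliminated.
(D): at (0,0,0,1,0) it gives 0, but h = 1 — eliminated.
(B) is the remaining candidate, and it agrees with h on all 32 inputs.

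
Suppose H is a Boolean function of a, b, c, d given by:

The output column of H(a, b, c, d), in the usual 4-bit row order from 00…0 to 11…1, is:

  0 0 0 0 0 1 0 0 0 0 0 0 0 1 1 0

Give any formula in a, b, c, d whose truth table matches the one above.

The 1-rows are (0,1,0,1), (1,1,0,1), (1,1,1,0). Each contributes one minterm — ¬a·b·¬c·d; a·b·¬c·d; a·b·c·¬d — and their disjunction is a sum-of-products form of H.

H(a, b, c, d) = ((((NOT a AND b) AND NOT c) AND d) OR (((a AND b) AND NOT c) AND d)) OR (((a AND b) AND c) AND NOT d)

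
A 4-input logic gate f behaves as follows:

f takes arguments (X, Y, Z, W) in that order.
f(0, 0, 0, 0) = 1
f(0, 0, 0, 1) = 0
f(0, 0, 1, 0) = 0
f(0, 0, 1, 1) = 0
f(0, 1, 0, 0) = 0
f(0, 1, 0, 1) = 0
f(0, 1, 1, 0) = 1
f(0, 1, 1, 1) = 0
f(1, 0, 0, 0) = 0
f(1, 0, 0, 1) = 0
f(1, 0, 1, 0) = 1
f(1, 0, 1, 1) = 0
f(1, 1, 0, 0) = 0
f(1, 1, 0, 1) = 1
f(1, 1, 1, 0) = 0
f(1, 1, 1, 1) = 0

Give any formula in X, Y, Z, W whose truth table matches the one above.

f(X, Y, Z, W) = (((((~X & ~Y) & ~Z) & ~W) | (((~X & Y) & Z) & ~W)) | (((X & ~Y) & Z) & ~W)) | (((X & Y) & ~Z) & W)

Collect the rows where f=1 — (0,0,0,0), (0,1,1,0), (1,0,1,0), (1,1,0,1) — and write one minterm per row: ¬X·¬Y·¬Z·¬W, ¬X·Y·Z·¬W, X·¬Y·Z·¬W, X·Y·¬Z·W. Their union (logical OR) reproduces the table exactly.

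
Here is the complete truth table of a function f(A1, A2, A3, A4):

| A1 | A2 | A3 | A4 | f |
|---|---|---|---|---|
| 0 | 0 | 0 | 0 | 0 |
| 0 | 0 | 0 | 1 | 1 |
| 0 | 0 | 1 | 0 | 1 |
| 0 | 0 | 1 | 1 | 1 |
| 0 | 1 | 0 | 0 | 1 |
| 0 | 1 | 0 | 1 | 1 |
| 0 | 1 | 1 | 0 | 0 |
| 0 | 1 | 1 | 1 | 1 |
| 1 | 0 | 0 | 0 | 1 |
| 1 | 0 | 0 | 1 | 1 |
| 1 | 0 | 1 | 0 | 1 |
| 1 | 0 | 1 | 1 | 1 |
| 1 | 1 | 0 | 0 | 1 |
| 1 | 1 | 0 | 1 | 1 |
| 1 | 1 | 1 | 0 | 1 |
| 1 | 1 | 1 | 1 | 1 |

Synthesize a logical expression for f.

f is 0 on only 2 rows — (0,0,0,0), (0,1,1,0). Writing each as a minterm (¬A1·¬A2·¬A3·¬A4, ¬A1·A2·A3·¬A4) and OR-ing them characterizes exactly where f=0, so f is the negation of that disjunction.

f(A1, A2, A3, A4) = ¬((((¬A1 ∧ ¬A2) ∧ ¬A3) ∧ ¬A4) ∨ (((¬A1 ∧ A2) ∧ A3) ∧ ¬A4))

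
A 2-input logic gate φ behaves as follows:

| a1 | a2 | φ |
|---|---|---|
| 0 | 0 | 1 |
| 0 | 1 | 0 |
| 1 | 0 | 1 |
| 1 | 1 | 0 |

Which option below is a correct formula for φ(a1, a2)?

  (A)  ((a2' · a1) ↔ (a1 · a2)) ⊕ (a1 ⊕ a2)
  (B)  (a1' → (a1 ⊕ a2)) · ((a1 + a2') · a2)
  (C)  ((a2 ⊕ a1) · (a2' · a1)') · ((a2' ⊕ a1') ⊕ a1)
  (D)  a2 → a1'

A

(B): at (0,0) it gives 0, but φ = 1 — eliminated.
(C): at (0,0) it gives 0, but φ = 1 — eliminated.
(D): at (0,1) it gives 1, but φ = 0 — eliminated.
That leaves (A). Evaluating it on every row reproduces the table of φ exactly.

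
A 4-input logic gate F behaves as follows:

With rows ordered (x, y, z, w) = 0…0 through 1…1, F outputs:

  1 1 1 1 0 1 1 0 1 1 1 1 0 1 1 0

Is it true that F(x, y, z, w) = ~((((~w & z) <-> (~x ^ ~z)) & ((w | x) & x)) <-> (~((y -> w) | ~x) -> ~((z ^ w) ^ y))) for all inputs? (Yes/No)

No

Check the formula against F row by row:
  x=0, y=0, z=0, w=0: formula gives 1, F = 1 ✓
  x=0, y=0, z=0, w=1: formula gives 1, F = 1 ✓
  x=0, y=0, z=1, w=0: formula gives 1, F = 1 ✓
  x=0, y=0, z=1, w=1: formula gives 1, F = 1 ✓
  x=0, y=1, z=0, w=0: formula gives 1, but F = 0 ✗
Since they disagree at (0,1,0,0), the expression is not a correct formula for F.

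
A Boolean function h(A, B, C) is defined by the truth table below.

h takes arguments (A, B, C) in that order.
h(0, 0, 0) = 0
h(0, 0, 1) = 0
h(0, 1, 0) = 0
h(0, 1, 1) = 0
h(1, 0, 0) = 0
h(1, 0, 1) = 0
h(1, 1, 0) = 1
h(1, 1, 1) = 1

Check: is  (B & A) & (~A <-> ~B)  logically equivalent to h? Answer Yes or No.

Yes

Test each input against both h and the formula:
  A=0, B=0, C=0: formula gives 0, h = 0 ✓
  A=0, B=0, C=1: formula gives 0, h = 0 ✓
  A=0, B=1, C=0: formula gives 0, h = 0 ✓
  A=0, B=1, C=1: formula gives 0, h = 0 ✓
  A=1, B=0, C=0: formula gives 0, h = 0 ✓
  …and likewise for the remaining 3 rows.
All 8 rows match — the expression computes h exactly.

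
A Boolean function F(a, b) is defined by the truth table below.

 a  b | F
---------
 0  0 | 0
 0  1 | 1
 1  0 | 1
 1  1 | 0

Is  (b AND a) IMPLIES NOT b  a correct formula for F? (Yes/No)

Check the formula against F row by row:
  a=0, b=0: formula gives 1, but F = 0 ✗
A single disagreement suffices: at (0,0) they differ, so the formula does not compute F.

No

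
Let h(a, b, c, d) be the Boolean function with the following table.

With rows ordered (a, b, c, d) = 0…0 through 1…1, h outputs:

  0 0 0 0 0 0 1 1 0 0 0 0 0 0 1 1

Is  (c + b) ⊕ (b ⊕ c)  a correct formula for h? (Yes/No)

Test each input against both h and the formula:
  a=0, b=0, c=0, d=0: formula gives 0, h = 0 ✓
  a=0, b=0, c=0, d=1: formula gives 0, h = 0 ✓
  a=0, b=0, c=1, d=0: formula gives 0, h = 0 ✓
  a=0, b=0, c=1, d=1: formula gives 0, h = 0 ✓
  … (the remaining 12 rows also agree.)
Every row agrees, so the formula is equivalent.

Yes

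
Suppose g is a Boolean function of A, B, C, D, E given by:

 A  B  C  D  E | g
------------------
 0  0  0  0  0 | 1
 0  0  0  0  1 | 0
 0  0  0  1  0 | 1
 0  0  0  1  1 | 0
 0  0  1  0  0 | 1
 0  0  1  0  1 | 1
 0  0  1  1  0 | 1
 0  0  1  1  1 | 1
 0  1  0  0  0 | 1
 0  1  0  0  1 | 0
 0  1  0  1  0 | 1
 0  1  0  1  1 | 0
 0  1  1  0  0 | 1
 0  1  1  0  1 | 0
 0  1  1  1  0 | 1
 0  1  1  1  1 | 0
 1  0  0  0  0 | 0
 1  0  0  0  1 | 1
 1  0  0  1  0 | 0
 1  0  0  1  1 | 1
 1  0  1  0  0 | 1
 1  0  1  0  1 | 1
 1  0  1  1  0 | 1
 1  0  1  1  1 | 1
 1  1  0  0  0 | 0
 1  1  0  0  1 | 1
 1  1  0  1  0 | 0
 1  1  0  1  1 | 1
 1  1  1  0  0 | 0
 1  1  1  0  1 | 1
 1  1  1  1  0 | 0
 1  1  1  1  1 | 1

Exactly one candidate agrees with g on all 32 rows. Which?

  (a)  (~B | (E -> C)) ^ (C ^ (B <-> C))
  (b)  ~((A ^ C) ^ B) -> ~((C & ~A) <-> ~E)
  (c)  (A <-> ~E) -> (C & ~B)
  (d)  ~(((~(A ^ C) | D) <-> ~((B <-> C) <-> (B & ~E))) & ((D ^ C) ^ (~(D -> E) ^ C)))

c

(a): at (0,0,0,0,0) it gives 0, but g = 1 — eliminated.
(b): at (0,1,0,0,1) it gives 1, but g = 0 — eliminated.
(d): at (0,0,0,0,1) it gives 1, but g = 0 — eliminated.
That leaves (c). Evaluating it on every row reproduces the table of g exactly.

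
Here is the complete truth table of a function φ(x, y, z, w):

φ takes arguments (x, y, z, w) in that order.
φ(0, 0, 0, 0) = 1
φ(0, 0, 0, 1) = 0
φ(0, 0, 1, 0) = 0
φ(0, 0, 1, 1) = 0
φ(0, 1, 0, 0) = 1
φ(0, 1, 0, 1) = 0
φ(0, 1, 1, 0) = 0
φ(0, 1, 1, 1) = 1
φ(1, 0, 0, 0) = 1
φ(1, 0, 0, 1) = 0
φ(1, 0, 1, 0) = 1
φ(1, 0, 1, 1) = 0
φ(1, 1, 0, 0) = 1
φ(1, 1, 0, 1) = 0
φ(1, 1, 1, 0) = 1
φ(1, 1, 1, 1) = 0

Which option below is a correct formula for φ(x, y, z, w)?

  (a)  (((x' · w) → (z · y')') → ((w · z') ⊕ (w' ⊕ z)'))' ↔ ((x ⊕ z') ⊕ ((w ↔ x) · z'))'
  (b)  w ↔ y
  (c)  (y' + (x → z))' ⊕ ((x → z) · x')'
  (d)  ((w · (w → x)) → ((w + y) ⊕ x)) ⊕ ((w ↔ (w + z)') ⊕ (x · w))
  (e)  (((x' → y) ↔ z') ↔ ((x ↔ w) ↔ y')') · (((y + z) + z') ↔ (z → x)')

a

(b) disagrees with φ on (0,0,1,0) (formula → 1, table → 0); rule it out.
(c) disagrees with φ on (0,0,0,0) (formula → 0, table → 1); rule it out.
(d) disagrees with φ on (0,0,0,1) (formula → 1, table → 0); rule it out.
(e) disagrees with φ on (0,0,0,0) (formula → 0, table → 1); rule it out.
(a) is the remaining candidate, and it agrees with φ on all 16 inputs.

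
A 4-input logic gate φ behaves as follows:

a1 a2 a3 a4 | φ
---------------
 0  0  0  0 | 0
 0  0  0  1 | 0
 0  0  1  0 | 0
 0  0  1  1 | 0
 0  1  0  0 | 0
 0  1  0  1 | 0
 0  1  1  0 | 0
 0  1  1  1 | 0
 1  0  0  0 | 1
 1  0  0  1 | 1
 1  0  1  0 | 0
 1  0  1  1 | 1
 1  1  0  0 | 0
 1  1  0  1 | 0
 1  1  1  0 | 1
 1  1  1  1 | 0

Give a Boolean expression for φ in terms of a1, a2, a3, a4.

φ=1 on 4 inputs: (1,0,0,0), (1,0,0,1), (1,0,1,1), (1,1,1,0). Reading each as a conjunction of literals (a1·¬a2·¬a3·¬a4, a1·¬a2·¬a3·a4, a1·¬a2·a3·a4, a1·a2·a3·¬a4) and taking the OR gives the canonical DNF.

φ(a1, a2, a3, a4) = (((((a1 & ~a2) & ~a3) & ~a4) | (((a1 & ~a2) & ~a3) & a4)) | (((a1 & ~a2) & a3) & a4)) | (((a1 & a2) & a3) & ~a4)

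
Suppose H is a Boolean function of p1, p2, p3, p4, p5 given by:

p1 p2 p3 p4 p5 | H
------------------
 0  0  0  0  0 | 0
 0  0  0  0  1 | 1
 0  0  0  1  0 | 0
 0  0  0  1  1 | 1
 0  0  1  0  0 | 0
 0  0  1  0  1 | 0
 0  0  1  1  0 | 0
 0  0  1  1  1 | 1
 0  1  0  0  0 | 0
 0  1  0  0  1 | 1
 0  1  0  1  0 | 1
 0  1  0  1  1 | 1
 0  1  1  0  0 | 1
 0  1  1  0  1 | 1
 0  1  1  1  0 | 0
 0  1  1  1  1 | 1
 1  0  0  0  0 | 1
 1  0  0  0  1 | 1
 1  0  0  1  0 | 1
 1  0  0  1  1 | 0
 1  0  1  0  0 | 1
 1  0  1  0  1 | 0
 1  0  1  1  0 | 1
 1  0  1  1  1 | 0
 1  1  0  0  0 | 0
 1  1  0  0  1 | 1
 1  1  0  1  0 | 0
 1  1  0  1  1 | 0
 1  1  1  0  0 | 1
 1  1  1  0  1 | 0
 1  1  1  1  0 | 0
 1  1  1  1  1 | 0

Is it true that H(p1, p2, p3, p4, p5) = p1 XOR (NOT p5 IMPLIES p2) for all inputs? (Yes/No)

Check the formula against H row by row:
  p1=0, p2=0, p3=0, p4=0, p5=0: formula gives 0, H = 0 ✓
  p1=0, p2=0, p3=0, p4=0, p5=1: formula gives 1, H = 1 ✓
  p1=0, p2=0, p3=0, p4=1, p5=0: formula gives 0, H = 0 ✓
  p1=0, p2=0, p3=0, p4=1, p5=1: formula gives 1, H = 1 ✓
  …
  p1=0, p2=0, p3=1, p4=0, p5=1: formula gives 1, but H = 0 ✗
Row (0,0,1,0,1) is a counterexample, so the formula is not equivalent to H.

No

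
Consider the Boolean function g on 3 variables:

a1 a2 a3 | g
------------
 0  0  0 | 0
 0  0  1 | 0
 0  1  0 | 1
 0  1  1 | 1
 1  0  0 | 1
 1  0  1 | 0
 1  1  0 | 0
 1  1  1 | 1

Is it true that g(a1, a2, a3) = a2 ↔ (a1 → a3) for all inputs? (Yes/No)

Evaluate a2 ↔ (a1 → a3) on each row and compare to g:
  a1=0, a2=0, a3=0: formula gives 0, g = 0 ✓
  a1=0, a2=0, a3=1: formula gives 0, g = 0 ✓
  a1=0, a2=1, a3=0: formula gives 1, g = 1 ✓
  a1=0, a2=1, a3=1: formula gives 1, g = 1 ✓
  a1=1, a2=0, a3=0: formula gives 1, g = 1 ✓
  …and likewise for the remaining 3 rows.
No disagreement on any input; they are logically equivalent.

Yes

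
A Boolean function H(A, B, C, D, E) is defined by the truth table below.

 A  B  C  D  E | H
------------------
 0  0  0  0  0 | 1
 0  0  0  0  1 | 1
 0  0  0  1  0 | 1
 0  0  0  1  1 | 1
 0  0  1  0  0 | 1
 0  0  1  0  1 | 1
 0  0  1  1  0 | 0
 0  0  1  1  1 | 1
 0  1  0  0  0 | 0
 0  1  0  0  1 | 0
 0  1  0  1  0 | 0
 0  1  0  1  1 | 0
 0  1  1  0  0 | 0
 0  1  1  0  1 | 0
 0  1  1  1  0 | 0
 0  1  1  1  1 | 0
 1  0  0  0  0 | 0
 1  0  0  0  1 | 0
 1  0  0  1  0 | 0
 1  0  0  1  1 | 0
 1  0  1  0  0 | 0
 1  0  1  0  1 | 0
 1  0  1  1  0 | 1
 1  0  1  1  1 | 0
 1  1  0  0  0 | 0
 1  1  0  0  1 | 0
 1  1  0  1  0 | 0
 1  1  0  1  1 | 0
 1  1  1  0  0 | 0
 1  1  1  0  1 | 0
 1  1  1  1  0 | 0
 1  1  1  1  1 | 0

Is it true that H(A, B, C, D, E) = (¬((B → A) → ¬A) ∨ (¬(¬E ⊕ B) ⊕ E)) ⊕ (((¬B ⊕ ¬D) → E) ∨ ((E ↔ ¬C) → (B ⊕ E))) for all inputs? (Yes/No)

Check the formula against H row by row:
  A=0, B=0, C=0, D=0, E=0: formula gives 1, H = 1 ✓
  A=0, B=0, C=0, D=0, E=1: formula gives 1, H = 1 ✓
  A=0, B=0, C=0, D=1, E=0: formula gives 1, H = 1 ✓
  A=0, B=0, C=0, D=1, E=1: formula gives 1, H = 1 ✓
  … (the remaining 28 rows also agree.)
All 32 rows match — the expression computes H exactly.

Yes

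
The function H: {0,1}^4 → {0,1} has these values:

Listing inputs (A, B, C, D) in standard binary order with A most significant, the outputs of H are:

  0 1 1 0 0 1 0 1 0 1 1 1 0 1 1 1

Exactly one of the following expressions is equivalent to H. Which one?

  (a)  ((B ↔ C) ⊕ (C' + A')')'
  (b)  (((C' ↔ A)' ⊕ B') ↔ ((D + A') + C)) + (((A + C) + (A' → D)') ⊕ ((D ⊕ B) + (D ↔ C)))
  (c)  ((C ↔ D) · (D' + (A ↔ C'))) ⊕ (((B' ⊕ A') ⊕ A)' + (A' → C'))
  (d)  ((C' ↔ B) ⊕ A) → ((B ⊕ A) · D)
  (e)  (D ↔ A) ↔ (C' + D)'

c

(a) fails at (0,0,0,1): the formula yields 0, H is 1.
(b) fails at (0,0,1,1): the formula yields 1, H is 0.
(d) fails at (0,0,0,0): the formula yields 1, H is 0.
(e) fails at (0,0,1,1): the formula yields 1, H is 0.
Only (c) survives; checking it on all 16 rows confirms it matches H.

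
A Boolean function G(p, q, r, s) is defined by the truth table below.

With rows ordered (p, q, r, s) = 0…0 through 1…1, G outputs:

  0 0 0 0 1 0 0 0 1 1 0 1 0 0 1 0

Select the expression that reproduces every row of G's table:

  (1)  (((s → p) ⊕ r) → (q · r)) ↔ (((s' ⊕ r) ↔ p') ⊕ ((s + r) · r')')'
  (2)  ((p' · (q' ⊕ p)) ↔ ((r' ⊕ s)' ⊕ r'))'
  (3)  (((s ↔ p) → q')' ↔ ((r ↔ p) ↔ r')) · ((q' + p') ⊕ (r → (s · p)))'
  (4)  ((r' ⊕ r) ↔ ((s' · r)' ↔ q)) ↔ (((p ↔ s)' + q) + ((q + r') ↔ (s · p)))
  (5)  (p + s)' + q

(1) fails at (0,0,0,1): the formula yields 1, G is 0.
(2) fails at (0,0,0,1): the formula yields 1, G is 0.
(4) fails at (0,0,0,0): the formula yields 1, G is 0.
(5) fails at (0,0,0,0): the formula yields 1, G is 0.
Only (3) survives; checking it on all 16 rows confirms it matches G.

3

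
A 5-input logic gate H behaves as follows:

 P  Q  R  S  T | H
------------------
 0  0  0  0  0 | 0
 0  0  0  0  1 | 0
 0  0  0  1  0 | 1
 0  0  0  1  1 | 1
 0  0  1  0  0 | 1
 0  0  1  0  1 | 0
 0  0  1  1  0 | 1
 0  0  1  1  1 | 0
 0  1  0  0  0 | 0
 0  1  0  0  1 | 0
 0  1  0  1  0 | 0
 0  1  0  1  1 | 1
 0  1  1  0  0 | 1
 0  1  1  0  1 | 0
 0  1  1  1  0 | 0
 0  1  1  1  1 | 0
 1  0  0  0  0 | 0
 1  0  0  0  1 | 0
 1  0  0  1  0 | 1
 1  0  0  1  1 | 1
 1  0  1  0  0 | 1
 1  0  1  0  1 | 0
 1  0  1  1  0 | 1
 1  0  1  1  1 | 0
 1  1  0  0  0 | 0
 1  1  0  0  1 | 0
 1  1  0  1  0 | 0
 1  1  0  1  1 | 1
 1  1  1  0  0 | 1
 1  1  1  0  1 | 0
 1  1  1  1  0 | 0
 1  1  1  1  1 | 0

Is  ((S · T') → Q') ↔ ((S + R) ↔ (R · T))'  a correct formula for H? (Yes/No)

Evaluate ((S · T') → Q') ↔ ((S + R) ↔ (R · T))' on each row and compare to H:
  P=0, Q=0, R=0, S=0, T=0: formula gives 0, H = 0 ✓
  P=0, Q=0, R=0, S=0, T=1: formula gives 0, H = 0 ✓
  P=0, Q=0, R=0, S=1, T=0: formula gives 1, H = 1 ✓
  P=0, Q=0, R=0, S=1, T=1: formula gives 1, H = 1 ✓
  … (the remaining 28 rows also agree.)
Every row agrees, so the formula is equivalent.

Yes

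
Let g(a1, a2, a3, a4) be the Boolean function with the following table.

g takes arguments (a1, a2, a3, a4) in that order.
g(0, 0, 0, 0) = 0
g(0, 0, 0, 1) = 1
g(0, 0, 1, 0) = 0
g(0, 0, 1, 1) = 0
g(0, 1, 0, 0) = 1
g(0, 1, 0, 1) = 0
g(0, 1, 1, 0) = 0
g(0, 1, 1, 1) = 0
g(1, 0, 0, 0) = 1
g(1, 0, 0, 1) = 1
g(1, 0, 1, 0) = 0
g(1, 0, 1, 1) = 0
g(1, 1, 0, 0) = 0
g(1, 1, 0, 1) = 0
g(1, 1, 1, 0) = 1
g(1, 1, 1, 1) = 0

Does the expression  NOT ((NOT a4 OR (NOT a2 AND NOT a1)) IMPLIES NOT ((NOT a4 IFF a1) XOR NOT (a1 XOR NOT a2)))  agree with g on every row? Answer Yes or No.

No

Evaluate NOT ((NOT a4 OR (NOT a2 AND NOT a1)) IMPLIES NOT ((NOT a4 IFF a1) XOR NOT (a1 XOR NOT a2))) on each row and compare to g:
  a1=0, a2=0, a3=0, a4=0: formula gives 0, g = 0 ✓
  a1=0, a2=0, a3=0, a4=1: formula gives 1, g = 1 ✓
  a1=0, a2=0, a3=1, a4=0: formula gives 0, g = 0 ✓
  a1=0, a2=0, a3=1, a4=1: formula gives 1, but g = 0 ✗
Row (0,0,1,1) is a counterexample, so the formula is not equivalent to g.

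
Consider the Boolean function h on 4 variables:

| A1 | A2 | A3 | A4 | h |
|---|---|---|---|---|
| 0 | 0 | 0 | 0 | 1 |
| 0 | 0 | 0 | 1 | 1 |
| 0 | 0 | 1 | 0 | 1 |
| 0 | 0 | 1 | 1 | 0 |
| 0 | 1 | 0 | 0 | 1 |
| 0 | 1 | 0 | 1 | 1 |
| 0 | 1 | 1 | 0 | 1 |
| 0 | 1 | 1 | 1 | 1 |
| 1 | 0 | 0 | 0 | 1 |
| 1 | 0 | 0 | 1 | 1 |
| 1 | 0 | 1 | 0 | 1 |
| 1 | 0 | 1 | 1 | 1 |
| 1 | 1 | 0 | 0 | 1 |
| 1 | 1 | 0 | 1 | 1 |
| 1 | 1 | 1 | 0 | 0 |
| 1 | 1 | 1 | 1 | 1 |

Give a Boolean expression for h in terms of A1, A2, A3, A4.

h(A1, A2, A3, A4) = ((((A1' · A2') · A3) · A4) + (((A1 · A2) · A3) · A4'))'

There are just 2 zero rows: (0,0,1,1), (1,1,1,0). Their minterms are ¬A1·¬A2·A3·A4, A1·A2·A3·¬A4; the OR of those covers precisely the 0-outputs, and negating it yields h.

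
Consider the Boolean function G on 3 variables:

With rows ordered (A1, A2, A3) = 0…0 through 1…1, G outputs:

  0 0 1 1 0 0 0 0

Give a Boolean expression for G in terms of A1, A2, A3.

G(A1, A2, A3) = ((not A1 and A2) and not A3) or ((not A1 and A2) and A3)

G=1 on 2 inputs: (0,1,0), (0,1,1). Reading each as a conjunction of literals (¬A1·A2·¬A3, ¬A1·A2·A3) and taking the OR gives the canonical DNF.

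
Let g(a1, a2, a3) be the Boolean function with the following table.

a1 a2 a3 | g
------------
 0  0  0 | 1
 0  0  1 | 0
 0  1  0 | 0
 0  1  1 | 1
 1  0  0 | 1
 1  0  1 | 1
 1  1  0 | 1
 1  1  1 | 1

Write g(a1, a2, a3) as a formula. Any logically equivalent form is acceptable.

g is 0 on only 2 rows — (0,0,1), (0,1,0). Writing each as a minterm (¬a1·¬a2·a3, ¬a1·a2·¬a3) and OR-ing them characterizes exactly where g=0, so g is the negation of that disjunction.

g(a1, a2, a3) = NOT (((NOT a1 AND NOT a2) AND a3) OR ((NOT a1 AND a2) AND NOT a3))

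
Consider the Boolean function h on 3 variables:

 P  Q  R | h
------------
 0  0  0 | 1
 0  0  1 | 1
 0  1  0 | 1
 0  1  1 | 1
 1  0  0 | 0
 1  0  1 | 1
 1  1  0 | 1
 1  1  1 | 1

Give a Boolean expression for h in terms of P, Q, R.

Only row (1,0,0) gives 0. So h is 1 everywhere except there — the complement of the minterm P·¬Q·¬R.

h(P, Q, R) = ¬((P ∧ ¬Q) ∧ ¬R)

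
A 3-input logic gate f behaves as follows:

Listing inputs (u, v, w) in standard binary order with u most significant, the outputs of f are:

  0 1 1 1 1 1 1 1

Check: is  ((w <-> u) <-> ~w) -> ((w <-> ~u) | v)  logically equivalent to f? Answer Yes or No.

Test each input against both f and the formula:
  u=0, v=0, w=0: formula gives 0, f = 0 ✓
  u=0, v=0, w=1: formula gives 1, f = 1 ✓
  u=0, v=1, w=0: formula gives 1, f = 1 ✓
  u=0, v=1, w=1: formula gives 1, f = 1 ✓
  u=1, v=0, w=0: formula gives 1, f = 1 ✓
  …and likewise for the remaining 3 rows.
All 8 rows match — the expression computes f exactly.

Yes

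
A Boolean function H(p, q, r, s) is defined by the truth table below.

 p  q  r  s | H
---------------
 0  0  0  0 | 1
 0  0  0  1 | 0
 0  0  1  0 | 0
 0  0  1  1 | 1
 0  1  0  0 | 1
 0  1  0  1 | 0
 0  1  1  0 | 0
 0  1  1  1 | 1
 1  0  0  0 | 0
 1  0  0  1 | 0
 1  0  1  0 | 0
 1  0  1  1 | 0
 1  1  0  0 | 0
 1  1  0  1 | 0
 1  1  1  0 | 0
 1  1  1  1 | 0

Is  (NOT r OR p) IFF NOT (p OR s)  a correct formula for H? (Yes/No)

Yes

Evaluate (NOT r OR p) IFF NOT (p OR s) on each row and compare to H:
  p=0, q=0, r=0, s=0: formula gives 1, H = 1 ✓
  p=0, q=0, r=0, s=1: formula gives 0, H = 0 ✓
  p=0, q=0, r=1, s=0: formula gives 0, H = 0 ✓
  p=0, q=0, r=1, s=1: formula gives 1, H = 1 ✓
  … (the remaining 12 rows also agree.)
Every row agrees, so the formula is equivalent.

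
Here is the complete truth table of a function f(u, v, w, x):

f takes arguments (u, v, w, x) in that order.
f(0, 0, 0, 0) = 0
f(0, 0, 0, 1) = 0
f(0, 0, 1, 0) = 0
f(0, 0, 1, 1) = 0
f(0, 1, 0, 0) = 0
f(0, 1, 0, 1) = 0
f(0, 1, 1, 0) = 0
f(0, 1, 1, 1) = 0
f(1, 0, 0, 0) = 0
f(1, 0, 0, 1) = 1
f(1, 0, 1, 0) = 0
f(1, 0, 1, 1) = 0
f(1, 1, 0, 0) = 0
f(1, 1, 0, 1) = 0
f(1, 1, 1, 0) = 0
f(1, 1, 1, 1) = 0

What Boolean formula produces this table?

f is 1 on exactly one input, (1,0,0,1), whose minterm is u·¬v·¬w·x. So f is just that conjunction.

f(u, v, w, x) = ((u and not v) and not w) and x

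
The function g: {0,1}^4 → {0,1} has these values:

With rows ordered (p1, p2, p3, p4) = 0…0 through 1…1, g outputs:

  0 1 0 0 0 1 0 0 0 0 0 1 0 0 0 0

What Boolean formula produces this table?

Collect the rows where g=1 — (0,0,0,1), (0,1,0,1), (1,0,1,1) — and write one minterm per row: ¬p1·¬p2·¬p3·p4, ¬p1·p2·¬p3·p4, p1·¬p2·p3·p4. Their union (logical OR) reproduces the table exactly.

g(p1, p2, p3, p4) = ((((p1' · p2') · p3') · p4) + (((p1' · p2) · p3') · p4)) + (((p1 · p2') · p3) · p4)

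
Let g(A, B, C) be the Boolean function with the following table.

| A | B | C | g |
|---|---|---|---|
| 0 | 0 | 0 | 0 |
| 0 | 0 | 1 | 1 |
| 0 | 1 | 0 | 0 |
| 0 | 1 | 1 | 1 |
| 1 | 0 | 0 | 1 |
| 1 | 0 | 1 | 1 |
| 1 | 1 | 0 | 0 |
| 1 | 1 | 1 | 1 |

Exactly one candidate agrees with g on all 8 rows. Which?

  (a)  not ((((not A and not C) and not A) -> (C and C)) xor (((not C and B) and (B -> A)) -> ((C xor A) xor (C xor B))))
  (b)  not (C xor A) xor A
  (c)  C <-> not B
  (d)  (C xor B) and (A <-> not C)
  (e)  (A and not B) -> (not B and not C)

a

(b): at (0,0,0) it gives 1, but g = 0 — eliminated.
(c): at (0,1,0) it gives 1, but g = 0 — eliminated.
(d): at (0,1,1) it gives 0, but g = 1 — eliminated.
(e): at (0,0,0) it gives 1, but g = 0 — eliminated.
Only (a) survives; checking it on all 8 rows confirms it matches g.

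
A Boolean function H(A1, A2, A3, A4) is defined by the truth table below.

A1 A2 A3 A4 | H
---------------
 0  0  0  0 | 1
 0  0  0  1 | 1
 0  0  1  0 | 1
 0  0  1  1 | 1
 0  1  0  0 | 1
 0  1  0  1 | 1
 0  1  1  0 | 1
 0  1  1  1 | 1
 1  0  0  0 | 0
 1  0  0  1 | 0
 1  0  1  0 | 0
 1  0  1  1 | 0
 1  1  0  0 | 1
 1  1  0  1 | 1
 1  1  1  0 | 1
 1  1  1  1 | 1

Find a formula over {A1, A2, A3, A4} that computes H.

H(A1, A2, A3, A4) = not ((((((A1 and not A2) and not A3) and not A4) or (((A1 and not A2) and not A3) and A4)) or (((A1 and not A2) and A3) and not A4)) or (((A1 and not A2) and A3) and A4))

H is 0 on only 4 rows — (1,0,0,0), (1,0,0,1), (1,0,1,0), (1,0,1,1). Writing each as a minterm (A1·¬A2·¬A3·¬A4, A1·¬A2·¬A3·A4, A1·¬A2·A3·¬A4, A1·¬A2·A3·A4) and OR-ing them characterizes exactly where H=0, so H is the negation of that disjunction.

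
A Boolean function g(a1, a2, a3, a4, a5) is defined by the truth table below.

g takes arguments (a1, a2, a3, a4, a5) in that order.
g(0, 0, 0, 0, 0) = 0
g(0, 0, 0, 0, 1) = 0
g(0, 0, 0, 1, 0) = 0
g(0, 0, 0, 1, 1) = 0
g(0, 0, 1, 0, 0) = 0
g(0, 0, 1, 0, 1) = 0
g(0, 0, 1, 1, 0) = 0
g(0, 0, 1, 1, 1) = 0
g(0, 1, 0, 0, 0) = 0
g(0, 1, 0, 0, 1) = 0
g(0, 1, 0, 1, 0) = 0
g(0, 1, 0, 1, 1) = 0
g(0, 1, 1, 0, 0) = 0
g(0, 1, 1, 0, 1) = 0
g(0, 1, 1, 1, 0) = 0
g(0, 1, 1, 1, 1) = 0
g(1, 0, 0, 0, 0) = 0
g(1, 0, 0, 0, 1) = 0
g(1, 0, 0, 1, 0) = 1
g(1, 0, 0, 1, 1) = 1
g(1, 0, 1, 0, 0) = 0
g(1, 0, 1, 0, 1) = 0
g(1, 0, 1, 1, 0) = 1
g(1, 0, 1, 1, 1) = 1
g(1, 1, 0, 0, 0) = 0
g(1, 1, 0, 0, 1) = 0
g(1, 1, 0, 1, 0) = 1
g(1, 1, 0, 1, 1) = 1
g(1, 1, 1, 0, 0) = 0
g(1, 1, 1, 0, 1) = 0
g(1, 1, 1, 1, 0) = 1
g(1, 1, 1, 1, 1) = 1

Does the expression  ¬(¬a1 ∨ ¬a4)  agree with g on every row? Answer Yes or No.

Yes

Test each input against both g and the formula:
  a1=0, a2=0, a3=0, a4=0, a5=0: formula gives 0, g = 0 ✓
  a1=0, a2=0, a3=0, a4=0, a5=1: formula gives 0, g = 0 ✓
  a1=0, a2=0, a3=0, a4=1, a5=0: formula gives 0, g = 0 ✓
  a1=0, a2=0, a3=0, a4=1, a5=1: formula gives 0, g = 0 ✓
  … (the remaining 28 rows also agree.)
Every row agrees, so the formula is equivalent.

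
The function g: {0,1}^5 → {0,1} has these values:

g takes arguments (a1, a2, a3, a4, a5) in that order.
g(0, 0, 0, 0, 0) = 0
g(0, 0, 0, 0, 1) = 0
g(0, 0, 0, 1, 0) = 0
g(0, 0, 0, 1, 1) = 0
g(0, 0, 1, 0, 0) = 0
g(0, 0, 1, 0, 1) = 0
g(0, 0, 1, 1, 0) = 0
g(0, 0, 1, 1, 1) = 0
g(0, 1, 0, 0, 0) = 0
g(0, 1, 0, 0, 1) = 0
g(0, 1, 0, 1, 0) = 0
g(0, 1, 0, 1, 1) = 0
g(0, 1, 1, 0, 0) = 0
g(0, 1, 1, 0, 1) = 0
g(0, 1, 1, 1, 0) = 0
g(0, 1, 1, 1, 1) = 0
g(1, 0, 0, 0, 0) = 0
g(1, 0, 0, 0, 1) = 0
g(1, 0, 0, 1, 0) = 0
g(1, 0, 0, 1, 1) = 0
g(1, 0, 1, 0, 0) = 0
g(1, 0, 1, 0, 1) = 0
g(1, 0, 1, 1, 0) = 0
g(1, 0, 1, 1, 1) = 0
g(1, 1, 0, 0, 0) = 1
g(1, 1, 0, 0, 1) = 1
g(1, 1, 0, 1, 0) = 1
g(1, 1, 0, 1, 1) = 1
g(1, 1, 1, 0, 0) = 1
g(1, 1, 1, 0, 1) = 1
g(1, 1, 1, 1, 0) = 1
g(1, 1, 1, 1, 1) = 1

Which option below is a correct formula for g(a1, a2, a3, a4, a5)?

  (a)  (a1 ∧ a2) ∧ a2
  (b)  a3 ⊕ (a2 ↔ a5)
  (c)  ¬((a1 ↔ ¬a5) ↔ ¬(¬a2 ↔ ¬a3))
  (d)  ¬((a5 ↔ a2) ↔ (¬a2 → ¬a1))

a

(b) fails at (0,0,0,0,0): the formula yields 1, g is 0.
(c) fails at (0,0,0,0,1): the formula yields 1, g is 0.
(d) fails at (0,0,0,0,1): the formula yields 1, g is 0.
(a) is the remaining candidate, and it agrees with g on all 32 inputs.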